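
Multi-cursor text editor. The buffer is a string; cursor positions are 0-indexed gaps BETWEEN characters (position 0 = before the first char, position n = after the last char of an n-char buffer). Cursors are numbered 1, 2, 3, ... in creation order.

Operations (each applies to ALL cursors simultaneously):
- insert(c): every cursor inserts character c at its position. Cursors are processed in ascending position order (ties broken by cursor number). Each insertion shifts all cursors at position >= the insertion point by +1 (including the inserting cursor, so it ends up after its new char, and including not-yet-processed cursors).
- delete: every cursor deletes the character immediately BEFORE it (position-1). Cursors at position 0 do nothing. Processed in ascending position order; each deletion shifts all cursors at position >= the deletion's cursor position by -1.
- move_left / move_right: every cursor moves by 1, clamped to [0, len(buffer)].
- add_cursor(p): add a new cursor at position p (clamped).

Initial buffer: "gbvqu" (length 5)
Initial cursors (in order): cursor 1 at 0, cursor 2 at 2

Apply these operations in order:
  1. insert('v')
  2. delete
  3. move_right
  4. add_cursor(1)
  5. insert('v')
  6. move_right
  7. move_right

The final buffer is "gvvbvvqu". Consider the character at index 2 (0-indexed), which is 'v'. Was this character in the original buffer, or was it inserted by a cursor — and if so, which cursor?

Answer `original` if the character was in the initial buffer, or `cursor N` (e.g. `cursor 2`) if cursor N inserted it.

After op 1 (insert('v')): buffer="vgbvvqu" (len 7), cursors c1@1 c2@4, authorship 1..2...
After op 2 (delete): buffer="gbvqu" (len 5), cursors c1@0 c2@2, authorship .....
After op 3 (move_right): buffer="gbvqu" (len 5), cursors c1@1 c2@3, authorship .....
After op 4 (add_cursor(1)): buffer="gbvqu" (len 5), cursors c1@1 c3@1 c2@3, authorship .....
After op 5 (insert('v')): buffer="gvvbvvqu" (len 8), cursors c1@3 c3@3 c2@6, authorship .13..2..
After op 6 (move_right): buffer="gvvbvvqu" (len 8), cursors c1@4 c3@4 c2@7, authorship .13..2..
After op 7 (move_right): buffer="gvvbvvqu" (len 8), cursors c1@5 c3@5 c2@8, authorship .13..2..
Authorship (.=original, N=cursor N): . 1 3 . . 2 . .
Index 2: author = 3

Answer: cursor 3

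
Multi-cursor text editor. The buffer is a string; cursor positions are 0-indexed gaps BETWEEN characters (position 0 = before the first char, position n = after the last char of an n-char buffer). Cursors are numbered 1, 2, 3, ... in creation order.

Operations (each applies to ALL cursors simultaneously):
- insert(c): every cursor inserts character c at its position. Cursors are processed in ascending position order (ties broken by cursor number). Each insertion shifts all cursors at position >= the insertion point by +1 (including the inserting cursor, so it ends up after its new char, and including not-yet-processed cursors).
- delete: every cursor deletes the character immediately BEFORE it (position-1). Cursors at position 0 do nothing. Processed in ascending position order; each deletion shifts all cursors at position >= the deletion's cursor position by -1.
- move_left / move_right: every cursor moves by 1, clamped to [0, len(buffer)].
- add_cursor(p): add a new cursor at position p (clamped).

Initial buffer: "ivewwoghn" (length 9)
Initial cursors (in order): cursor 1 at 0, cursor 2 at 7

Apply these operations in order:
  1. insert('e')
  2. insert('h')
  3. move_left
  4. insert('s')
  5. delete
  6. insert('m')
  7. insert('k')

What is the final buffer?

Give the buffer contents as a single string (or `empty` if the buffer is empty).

Answer: emkhivewwogemkhhn

Derivation:
After op 1 (insert('e')): buffer="eivewwogehn" (len 11), cursors c1@1 c2@9, authorship 1.......2..
After op 2 (insert('h')): buffer="ehivewwogehhn" (len 13), cursors c1@2 c2@11, authorship 11.......22..
After op 3 (move_left): buffer="ehivewwogehhn" (len 13), cursors c1@1 c2@10, authorship 11.......22..
After op 4 (insert('s')): buffer="eshivewwogeshhn" (len 15), cursors c1@2 c2@12, authorship 111.......222..
After op 5 (delete): buffer="ehivewwogehhn" (len 13), cursors c1@1 c2@10, authorship 11.......22..
After op 6 (insert('m')): buffer="emhivewwogemhhn" (len 15), cursors c1@2 c2@12, authorship 111.......222..
After op 7 (insert('k')): buffer="emkhivewwogemkhhn" (len 17), cursors c1@3 c2@14, authorship 1111.......2222..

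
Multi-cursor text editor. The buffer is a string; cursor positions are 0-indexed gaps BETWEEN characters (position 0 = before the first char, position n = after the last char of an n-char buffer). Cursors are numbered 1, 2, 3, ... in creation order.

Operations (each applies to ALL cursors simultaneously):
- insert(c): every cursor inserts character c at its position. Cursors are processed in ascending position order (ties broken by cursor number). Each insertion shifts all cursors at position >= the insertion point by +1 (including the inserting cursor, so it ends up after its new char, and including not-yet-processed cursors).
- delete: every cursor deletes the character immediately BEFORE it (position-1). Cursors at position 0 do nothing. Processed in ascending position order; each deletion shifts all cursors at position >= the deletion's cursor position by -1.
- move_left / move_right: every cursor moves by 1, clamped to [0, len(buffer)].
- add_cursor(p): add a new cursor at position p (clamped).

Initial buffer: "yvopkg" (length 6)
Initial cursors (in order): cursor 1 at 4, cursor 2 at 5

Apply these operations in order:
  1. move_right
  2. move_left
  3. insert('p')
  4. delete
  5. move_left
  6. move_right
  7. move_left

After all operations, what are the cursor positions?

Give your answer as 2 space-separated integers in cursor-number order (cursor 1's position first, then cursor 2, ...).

After op 1 (move_right): buffer="yvopkg" (len 6), cursors c1@5 c2@6, authorship ......
After op 2 (move_left): buffer="yvopkg" (len 6), cursors c1@4 c2@5, authorship ......
After op 3 (insert('p')): buffer="yvoppkpg" (len 8), cursors c1@5 c2@7, authorship ....1.2.
After op 4 (delete): buffer="yvopkg" (len 6), cursors c1@4 c2@5, authorship ......
After op 5 (move_left): buffer="yvopkg" (len 6), cursors c1@3 c2@4, authorship ......
After op 6 (move_right): buffer="yvopkg" (len 6), cursors c1@4 c2@5, authorship ......
After op 7 (move_left): buffer="yvopkg" (len 6), cursors c1@3 c2@4, authorship ......

Answer: 3 4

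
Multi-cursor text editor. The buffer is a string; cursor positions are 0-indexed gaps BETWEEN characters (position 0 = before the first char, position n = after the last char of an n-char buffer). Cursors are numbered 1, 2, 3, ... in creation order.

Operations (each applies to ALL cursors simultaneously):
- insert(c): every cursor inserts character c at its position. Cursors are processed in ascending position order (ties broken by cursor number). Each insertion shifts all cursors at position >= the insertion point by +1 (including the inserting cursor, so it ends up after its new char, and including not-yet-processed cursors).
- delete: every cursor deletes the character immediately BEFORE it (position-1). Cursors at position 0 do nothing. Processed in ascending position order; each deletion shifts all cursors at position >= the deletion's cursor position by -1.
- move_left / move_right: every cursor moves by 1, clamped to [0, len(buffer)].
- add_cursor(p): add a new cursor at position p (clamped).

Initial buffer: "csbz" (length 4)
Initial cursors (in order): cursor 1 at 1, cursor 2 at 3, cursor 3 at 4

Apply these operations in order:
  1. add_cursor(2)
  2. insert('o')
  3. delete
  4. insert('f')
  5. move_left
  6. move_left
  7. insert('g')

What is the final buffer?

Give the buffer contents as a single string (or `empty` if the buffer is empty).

After op 1 (add_cursor(2)): buffer="csbz" (len 4), cursors c1@1 c4@2 c2@3 c3@4, authorship ....
After op 2 (insert('o')): buffer="cosobozo" (len 8), cursors c1@2 c4@4 c2@6 c3@8, authorship .1.4.2.3
After op 3 (delete): buffer="csbz" (len 4), cursors c1@1 c4@2 c2@3 c3@4, authorship ....
After op 4 (insert('f')): buffer="cfsfbfzf" (len 8), cursors c1@2 c4@4 c2@6 c3@8, authorship .1.4.2.3
After op 5 (move_left): buffer="cfsfbfzf" (len 8), cursors c1@1 c4@3 c2@5 c3@7, authorship .1.4.2.3
After op 6 (move_left): buffer="cfsfbfzf" (len 8), cursors c1@0 c4@2 c2@4 c3@6, authorship .1.4.2.3
After op 7 (insert('g')): buffer="gcfgsfgbfgzf" (len 12), cursors c1@1 c4@4 c2@7 c3@10, authorship 1.14.42.23.3

Answer: gcfgsfgbfgzf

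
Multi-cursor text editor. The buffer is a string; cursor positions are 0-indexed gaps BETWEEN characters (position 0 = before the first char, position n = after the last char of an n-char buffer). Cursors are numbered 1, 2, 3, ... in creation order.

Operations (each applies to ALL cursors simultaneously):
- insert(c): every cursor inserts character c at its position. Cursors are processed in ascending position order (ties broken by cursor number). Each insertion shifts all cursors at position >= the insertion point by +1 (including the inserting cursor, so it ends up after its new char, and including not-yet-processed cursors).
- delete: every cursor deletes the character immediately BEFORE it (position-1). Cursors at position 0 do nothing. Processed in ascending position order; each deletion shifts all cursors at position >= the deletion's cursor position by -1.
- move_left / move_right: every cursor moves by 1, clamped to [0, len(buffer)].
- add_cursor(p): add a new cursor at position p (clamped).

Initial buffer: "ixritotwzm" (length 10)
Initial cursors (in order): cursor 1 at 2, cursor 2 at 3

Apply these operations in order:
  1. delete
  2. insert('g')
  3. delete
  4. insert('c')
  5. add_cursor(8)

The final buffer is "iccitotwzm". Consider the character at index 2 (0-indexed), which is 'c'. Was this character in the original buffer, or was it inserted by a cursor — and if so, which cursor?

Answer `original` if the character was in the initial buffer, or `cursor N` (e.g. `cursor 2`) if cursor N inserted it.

After op 1 (delete): buffer="iitotwzm" (len 8), cursors c1@1 c2@1, authorship ........
After op 2 (insert('g')): buffer="iggitotwzm" (len 10), cursors c1@3 c2@3, authorship .12.......
After op 3 (delete): buffer="iitotwzm" (len 8), cursors c1@1 c2@1, authorship ........
After op 4 (insert('c')): buffer="iccitotwzm" (len 10), cursors c1@3 c2@3, authorship .12.......
After op 5 (add_cursor(8)): buffer="iccitotwzm" (len 10), cursors c1@3 c2@3 c3@8, authorship .12.......
Authorship (.=original, N=cursor N): . 1 2 . . . . . . .
Index 2: author = 2

Answer: cursor 2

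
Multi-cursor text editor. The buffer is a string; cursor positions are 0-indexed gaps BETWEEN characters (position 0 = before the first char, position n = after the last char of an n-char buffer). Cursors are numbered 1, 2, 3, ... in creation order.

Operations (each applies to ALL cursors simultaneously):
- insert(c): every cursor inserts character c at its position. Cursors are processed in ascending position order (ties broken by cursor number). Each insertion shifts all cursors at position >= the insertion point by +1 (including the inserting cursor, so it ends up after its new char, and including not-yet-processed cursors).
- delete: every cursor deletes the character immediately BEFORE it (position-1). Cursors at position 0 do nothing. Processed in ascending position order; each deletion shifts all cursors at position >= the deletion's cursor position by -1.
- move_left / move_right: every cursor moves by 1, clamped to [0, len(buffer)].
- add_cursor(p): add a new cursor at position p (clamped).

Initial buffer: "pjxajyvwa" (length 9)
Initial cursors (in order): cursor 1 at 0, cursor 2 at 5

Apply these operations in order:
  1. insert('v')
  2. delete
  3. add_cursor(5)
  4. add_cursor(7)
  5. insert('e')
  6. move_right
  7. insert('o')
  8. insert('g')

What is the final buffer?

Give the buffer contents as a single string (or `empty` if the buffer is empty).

Answer: epogjxajeeyooggvewoga

Derivation:
After op 1 (insert('v')): buffer="vpjxajvyvwa" (len 11), cursors c1@1 c2@7, authorship 1.....2....
After op 2 (delete): buffer="pjxajyvwa" (len 9), cursors c1@0 c2@5, authorship .........
After op 3 (add_cursor(5)): buffer="pjxajyvwa" (len 9), cursors c1@0 c2@5 c3@5, authorship .........
After op 4 (add_cursor(7)): buffer="pjxajyvwa" (len 9), cursors c1@0 c2@5 c3@5 c4@7, authorship .........
After op 5 (insert('e')): buffer="epjxajeeyvewa" (len 13), cursors c1@1 c2@8 c3@8 c4@11, authorship 1.....23..4..
After op 6 (move_right): buffer="epjxajeeyvewa" (len 13), cursors c1@2 c2@9 c3@9 c4@12, authorship 1.....23..4..
After op 7 (insert('o')): buffer="epojxajeeyoovewoa" (len 17), cursors c1@3 c2@12 c3@12 c4@16, authorship 1.1....23.23.4.4.
After op 8 (insert('g')): buffer="epogjxajeeyooggvewoga" (len 21), cursors c1@4 c2@15 c3@15 c4@20, authorship 1.11....23.2323.4.44.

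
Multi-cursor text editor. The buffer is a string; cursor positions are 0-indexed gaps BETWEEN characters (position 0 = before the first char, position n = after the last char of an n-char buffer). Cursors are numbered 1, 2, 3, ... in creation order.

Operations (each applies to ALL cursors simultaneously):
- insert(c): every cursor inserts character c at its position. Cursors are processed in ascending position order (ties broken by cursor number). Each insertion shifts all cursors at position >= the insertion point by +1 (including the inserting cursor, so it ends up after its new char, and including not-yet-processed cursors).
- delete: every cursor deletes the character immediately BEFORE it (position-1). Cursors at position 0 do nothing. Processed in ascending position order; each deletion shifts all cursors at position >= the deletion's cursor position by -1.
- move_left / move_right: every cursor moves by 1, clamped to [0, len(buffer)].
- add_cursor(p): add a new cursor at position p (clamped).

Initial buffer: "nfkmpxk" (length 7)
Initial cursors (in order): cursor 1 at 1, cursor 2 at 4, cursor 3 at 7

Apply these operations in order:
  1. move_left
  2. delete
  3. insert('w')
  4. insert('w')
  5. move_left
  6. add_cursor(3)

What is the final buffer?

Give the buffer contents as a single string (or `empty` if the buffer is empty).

Answer: wwnfwwmpwwk

Derivation:
After op 1 (move_left): buffer="nfkmpxk" (len 7), cursors c1@0 c2@3 c3@6, authorship .......
After op 2 (delete): buffer="nfmpk" (len 5), cursors c1@0 c2@2 c3@4, authorship .....
After op 3 (insert('w')): buffer="wnfwmpwk" (len 8), cursors c1@1 c2@4 c3@7, authorship 1..2..3.
After op 4 (insert('w')): buffer="wwnfwwmpwwk" (len 11), cursors c1@2 c2@6 c3@10, authorship 11..22..33.
After op 5 (move_left): buffer="wwnfwwmpwwk" (len 11), cursors c1@1 c2@5 c3@9, authorship 11..22..33.
After op 6 (add_cursor(3)): buffer="wwnfwwmpwwk" (len 11), cursors c1@1 c4@3 c2@5 c3@9, authorship 11..22..33.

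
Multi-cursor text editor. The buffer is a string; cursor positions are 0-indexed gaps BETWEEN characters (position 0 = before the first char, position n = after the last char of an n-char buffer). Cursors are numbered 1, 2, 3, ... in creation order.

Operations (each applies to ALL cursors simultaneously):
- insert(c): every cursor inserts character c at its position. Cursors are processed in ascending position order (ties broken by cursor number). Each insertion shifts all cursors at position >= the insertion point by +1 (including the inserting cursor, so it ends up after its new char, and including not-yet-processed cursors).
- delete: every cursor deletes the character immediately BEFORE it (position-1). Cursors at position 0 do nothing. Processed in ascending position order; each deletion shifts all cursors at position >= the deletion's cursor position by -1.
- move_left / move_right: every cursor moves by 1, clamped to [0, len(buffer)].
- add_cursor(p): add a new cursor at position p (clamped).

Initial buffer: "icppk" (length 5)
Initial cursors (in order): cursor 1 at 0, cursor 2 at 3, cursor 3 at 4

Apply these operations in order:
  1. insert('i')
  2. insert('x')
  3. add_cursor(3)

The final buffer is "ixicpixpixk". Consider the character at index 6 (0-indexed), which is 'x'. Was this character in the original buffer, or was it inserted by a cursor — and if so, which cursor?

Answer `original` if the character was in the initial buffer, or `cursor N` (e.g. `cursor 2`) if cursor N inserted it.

After op 1 (insert('i')): buffer="iicpipik" (len 8), cursors c1@1 c2@5 c3@7, authorship 1...2.3.
After op 2 (insert('x')): buffer="ixicpixpixk" (len 11), cursors c1@2 c2@7 c3@10, authorship 11...22.33.
After op 3 (add_cursor(3)): buffer="ixicpixpixk" (len 11), cursors c1@2 c4@3 c2@7 c3@10, authorship 11...22.33.
Authorship (.=original, N=cursor N): 1 1 . . . 2 2 . 3 3 .
Index 6: author = 2

Answer: cursor 2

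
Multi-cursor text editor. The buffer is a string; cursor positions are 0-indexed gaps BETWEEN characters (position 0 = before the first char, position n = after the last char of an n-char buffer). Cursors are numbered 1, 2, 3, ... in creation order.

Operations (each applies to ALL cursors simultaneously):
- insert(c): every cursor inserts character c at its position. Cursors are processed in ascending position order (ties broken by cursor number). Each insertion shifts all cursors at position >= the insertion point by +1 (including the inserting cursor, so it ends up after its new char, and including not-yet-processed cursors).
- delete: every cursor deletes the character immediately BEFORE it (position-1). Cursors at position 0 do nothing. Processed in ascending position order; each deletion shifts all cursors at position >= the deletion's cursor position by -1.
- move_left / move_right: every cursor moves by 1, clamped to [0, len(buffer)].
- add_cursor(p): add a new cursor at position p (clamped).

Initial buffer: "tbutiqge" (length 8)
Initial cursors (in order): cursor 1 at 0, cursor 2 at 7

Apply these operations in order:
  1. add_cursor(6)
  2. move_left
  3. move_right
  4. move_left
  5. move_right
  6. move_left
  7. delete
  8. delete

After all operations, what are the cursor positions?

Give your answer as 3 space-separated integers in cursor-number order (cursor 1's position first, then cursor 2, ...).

After op 1 (add_cursor(6)): buffer="tbutiqge" (len 8), cursors c1@0 c3@6 c2@7, authorship ........
After op 2 (move_left): buffer="tbutiqge" (len 8), cursors c1@0 c3@5 c2@6, authorship ........
After op 3 (move_right): buffer="tbutiqge" (len 8), cursors c1@1 c3@6 c2@7, authorship ........
After op 4 (move_left): buffer="tbutiqge" (len 8), cursors c1@0 c3@5 c2@6, authorship ........
After op 5 (move_right): buffer="tbutiqge" (len 8), cursors c1@1 c3@6 c2@7, authorship ........
After op 6 (move_left): buffer="tbutiqge" (len 8), cursors c1@0 c3@5 c2@6, authorship ........
After op 7 (delete): buffer="tbutge" (len 6), cursors c1@0 c2@4 c3@4, authorship ......
After op 8 (delete): buffer="tbge" (len 4), cursors c1@0 c2@2 c3@2, authorship ....

Answer: 0 2 2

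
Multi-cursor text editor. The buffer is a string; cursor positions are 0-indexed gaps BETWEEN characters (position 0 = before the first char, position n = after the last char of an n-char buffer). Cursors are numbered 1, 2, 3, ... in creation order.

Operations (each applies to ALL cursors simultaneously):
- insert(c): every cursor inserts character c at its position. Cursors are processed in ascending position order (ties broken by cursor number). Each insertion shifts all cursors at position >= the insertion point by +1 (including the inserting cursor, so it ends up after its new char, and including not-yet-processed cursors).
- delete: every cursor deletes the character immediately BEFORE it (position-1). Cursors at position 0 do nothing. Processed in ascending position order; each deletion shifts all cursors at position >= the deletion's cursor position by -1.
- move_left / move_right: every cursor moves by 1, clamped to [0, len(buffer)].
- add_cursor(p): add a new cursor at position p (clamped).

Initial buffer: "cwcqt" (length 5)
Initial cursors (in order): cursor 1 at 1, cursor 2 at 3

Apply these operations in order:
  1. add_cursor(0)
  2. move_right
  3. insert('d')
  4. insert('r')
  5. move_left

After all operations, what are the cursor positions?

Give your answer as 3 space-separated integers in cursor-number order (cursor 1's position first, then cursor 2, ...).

Answer: 5 9 2

Derivation:
After op 1 (add_cursor(0)): buffer="cwcqt" (len 5), cursors c3@0 c1@1 c2@3, authorship .....
After op 2 (move_right): buffer="cwcqt" (len 5), cursors c3@1 c1@2 c2@4, authorship .....
After op 3 (insert('d')): buffer="cdwdcqdt" (len 8), cursors c3@2 c1@4 c2@7, authorship .3.1..2.
After op 4 (insert('r')): buffer="cdrwdrcqdrt" (len 11), cursors c3@3 c1@6 c2@10, authorship .33.11..22.
After op 5 (move_left): buffer="cdrwdrcqdrt" (len 11), cursors c3@2 c1@5 c2@9, authorship .33.11..22.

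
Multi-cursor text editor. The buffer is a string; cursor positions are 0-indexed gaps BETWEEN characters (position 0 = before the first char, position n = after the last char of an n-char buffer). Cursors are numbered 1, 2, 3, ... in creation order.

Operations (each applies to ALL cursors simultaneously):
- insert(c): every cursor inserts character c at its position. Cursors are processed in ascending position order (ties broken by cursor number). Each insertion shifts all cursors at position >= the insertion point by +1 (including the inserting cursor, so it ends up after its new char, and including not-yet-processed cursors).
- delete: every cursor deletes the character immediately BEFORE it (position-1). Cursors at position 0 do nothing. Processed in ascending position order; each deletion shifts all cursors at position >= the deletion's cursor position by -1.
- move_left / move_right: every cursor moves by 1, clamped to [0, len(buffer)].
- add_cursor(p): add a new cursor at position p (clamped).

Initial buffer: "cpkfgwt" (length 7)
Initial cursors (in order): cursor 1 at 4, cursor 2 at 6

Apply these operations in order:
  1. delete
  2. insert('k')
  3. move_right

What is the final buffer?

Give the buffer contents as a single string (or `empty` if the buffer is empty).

Answer: cpkkgkt

Derivation:
After op 1 (delete): buffer="cpkgt" (len 5), cursors c1@3 c2@4, authorship .....
After op 2 (insert('k')): buffer="cpkkgkt" (len 7), cursors c1@4 c2@6, authorship ...1.2.
After op 3 (move_right): buffer="cpkkgkt" (len 7), cursors c1@5 c2@7, authorship ...1.2.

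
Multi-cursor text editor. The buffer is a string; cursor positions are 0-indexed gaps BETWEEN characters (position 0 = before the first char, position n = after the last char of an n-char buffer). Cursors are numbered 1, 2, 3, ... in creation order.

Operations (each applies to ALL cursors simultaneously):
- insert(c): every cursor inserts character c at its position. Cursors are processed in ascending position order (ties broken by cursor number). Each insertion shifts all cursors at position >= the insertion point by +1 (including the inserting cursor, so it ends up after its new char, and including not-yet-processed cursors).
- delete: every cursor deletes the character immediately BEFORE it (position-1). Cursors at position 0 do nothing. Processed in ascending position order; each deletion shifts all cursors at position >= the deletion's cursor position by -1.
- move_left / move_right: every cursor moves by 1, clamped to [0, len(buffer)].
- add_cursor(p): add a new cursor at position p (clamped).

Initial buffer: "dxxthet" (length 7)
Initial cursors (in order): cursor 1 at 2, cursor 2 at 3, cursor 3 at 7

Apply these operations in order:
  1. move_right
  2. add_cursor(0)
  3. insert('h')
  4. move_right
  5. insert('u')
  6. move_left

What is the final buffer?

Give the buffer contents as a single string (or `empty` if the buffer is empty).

Answer: hduxxhtuhhuethu

Derivation:
After op 1 (move_right): buffer="dxxthet" (len 7), cursors c1@3 c2@4 c3@7, authorship .......
After op 2 (add_cursor(0)): buffer="dxxthet" (len 7), cursors c4@0 c1@3 c2@4 c3@7, authorship .......
After op 3 (insert('h')): buffer="hdxxhthheth" (len 11), cursors c4@1 c1@5 c2@7 c3@11, authorship 4...1.2...3
After op 4 (move_right): buffer="hdxxhthheth" (len 11), cursors c4@2 c1@6 c2@8 c3@11, authorship 4...1.2...3
After op 5 (insert('u')): buffer="hduxxhtuhhuethu" (len 15), cursors c4@3 c1@8 c2@11 c3@15, authorship 4.4..1.12.2..33
After op 6 (move_left): buffer="hduxxhtuhhuethu" (len 15), cursors c4@2 c1@7 c2@10 c3@14, authorship 4.4..1.12.2..33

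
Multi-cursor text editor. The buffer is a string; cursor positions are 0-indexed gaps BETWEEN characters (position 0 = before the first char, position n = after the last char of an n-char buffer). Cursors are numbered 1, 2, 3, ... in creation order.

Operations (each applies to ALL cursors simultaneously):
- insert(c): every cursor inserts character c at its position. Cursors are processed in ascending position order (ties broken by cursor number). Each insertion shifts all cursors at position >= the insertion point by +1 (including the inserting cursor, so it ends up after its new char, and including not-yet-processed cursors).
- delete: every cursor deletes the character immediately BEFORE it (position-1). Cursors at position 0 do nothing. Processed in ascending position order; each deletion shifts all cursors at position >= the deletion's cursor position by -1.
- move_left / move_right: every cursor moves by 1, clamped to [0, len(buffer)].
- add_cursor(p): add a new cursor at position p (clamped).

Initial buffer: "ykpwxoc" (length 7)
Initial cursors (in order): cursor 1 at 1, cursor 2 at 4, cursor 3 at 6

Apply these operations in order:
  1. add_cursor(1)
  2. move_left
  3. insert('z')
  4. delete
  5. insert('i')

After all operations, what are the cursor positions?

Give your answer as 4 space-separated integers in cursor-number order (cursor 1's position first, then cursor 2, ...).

Answer: 2 6 9 2

Derivation:
After op 1 (add_cursor(1)): buffer="ykpwxoc" (len 7), cursors c1@1 c4@1 c2@4 c3@6, authorship .......
After op 2 (move_left): buffer="ykpwxoc" (len 7), cursors c1@0 c4@0 c2@3 c3@5, authorship .......
After op 3 (insert('z')): buffer="zzykpzwxzoc" (len 11), cursors c1@2 c4@2 c2@6 c3@9, authorship 14...2..3..
After op 4 (delete): buffer="ykpwxoc" (len 7), cursors c1@0 c4@0 c2@3 c3@5, authorship .......
After op 5 (insert('i')): buffer="iiykpiwxioc" (len 11), cursors c1@2 c4@2 c2@6 c3@9, authorship 14...2..3..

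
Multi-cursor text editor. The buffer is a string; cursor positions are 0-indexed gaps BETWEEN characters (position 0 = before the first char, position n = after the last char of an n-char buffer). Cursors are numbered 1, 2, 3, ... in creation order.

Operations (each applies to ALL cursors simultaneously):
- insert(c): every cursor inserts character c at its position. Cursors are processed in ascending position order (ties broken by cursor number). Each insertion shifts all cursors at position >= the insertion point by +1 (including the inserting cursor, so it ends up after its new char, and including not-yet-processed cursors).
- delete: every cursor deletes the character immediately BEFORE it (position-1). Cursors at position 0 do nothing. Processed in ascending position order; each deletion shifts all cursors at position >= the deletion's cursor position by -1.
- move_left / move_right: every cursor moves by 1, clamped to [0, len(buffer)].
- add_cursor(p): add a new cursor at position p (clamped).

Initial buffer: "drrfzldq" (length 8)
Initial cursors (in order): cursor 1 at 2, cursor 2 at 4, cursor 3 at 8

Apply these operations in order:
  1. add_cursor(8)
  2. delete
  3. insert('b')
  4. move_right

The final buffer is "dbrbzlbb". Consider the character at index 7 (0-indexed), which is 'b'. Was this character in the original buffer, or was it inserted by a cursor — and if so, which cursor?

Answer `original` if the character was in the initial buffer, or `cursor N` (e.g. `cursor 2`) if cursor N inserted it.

Answer: cursor 4

Derivation:
After op 1 (add_cursor(8)): buffer="drrfzldq" (len 8), cursors c1@2 c2@4 c3@8 c4@8, authorship ........
After op 2 (delete): buffer="drzl" (len 4), cursors c1@1 c2@2 c3@4 c4@4, authorship ....
After op 3 (insert('b')): buffer="dbrbzlbb" (len 8), cursors c1@2 c2@4 c3@8 c4@8, authorship .1.2..34
After op 4 (move_right): buffer="dbrbzlbb" (len 8), cursors c1@3 c2@5 c3@8 c4@8, authorship .1.2..34
Authorship (.=original, N=cursor N): . 1 . 2 . . 3 4
Index 7: author = 4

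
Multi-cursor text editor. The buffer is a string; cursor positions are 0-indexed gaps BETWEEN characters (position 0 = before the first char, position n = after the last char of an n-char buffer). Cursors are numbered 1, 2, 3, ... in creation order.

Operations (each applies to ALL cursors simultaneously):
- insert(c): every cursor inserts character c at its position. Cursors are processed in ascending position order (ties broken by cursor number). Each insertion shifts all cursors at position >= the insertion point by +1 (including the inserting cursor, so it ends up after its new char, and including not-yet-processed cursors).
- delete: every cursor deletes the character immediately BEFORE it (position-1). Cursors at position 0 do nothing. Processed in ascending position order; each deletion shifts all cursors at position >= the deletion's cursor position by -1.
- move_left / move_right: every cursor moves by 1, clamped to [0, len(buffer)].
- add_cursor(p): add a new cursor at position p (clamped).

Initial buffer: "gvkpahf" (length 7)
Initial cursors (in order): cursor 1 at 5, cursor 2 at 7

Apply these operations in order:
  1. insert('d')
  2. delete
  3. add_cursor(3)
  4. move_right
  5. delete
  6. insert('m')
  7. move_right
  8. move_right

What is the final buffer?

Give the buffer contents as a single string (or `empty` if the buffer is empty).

After op 1 (insert('d')): buffer="gvkpadhfd" (len 9), cursors c1@6 c2@9, authorship .....1..2
After op 2 (delete): buffer="gvkpahf" (len 7), cursors c1@5 c2@7, authorship .......
After op 3 (add_cursor(3)): buffer="gvkpahf" (len 7), cursors c3@3 c1@5 c2@7, authorship .......
After op 4 (move_right): buffer="gvkpahf" (len 7), cursors c3@4 c1@6 c2@7, authorship .......
After op 5 (delete): buffer="gvka" (len 4), cursors c3@3 c1@4 c2@4, authorship ....
After op 6 (insert('m')): buffer="gvkmamm" (len 7), cursors c3@4 c1@7 c2@7, authorship ...3.12
After op 7 (move_right): buffer="gvkmamm" (len 7), cursors c3@5 c1@7 c2@7, authorship ...3.12
After op 8 (move_right): buffer="gvkmamm" (len 7), cursors c3@6 c1@7 c2@7, authorship ...3.12

Answer: gvkmamm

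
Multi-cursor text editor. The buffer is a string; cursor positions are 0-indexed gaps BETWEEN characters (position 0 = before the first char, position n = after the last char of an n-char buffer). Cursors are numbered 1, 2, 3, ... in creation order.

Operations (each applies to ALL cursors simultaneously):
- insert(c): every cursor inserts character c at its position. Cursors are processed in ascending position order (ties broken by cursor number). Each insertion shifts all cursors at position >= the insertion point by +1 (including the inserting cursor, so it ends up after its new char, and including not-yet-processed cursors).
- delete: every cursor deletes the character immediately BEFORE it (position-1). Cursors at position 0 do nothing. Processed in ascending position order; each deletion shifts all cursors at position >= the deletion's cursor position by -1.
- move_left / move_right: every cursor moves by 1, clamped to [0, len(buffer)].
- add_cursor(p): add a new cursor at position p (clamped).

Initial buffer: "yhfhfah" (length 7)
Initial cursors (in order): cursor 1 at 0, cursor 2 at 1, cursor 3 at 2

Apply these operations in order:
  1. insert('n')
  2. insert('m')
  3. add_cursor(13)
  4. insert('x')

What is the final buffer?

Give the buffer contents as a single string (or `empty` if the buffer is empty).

After op 1 (insert('n')): buffer="nynhnfhfah" (len 10), cursors c1@1 c2@3 c3@5, authorship 1.2.3.....
After op 2 (insert('m')): buffer="nmynmhnmfhfah" (len 13), cursors c1@2 c2@5 c3@8, authorship 11.22.33.....
After op 3 (add_cursor(13)): buffer="nmynmhnmfhfah" (len 13), cursors c1@2 c2@5 c3@8 c4@13, authorship 11.22.33.....
After op 4 (insert('x')): buffer="nmxynmxhnmxfhfahx" (len 17), cursors c1@3 c2@7 c3@11 c4@17, authorship 111.222.333.....4

Answer: nmxynmxhnmxfhfahx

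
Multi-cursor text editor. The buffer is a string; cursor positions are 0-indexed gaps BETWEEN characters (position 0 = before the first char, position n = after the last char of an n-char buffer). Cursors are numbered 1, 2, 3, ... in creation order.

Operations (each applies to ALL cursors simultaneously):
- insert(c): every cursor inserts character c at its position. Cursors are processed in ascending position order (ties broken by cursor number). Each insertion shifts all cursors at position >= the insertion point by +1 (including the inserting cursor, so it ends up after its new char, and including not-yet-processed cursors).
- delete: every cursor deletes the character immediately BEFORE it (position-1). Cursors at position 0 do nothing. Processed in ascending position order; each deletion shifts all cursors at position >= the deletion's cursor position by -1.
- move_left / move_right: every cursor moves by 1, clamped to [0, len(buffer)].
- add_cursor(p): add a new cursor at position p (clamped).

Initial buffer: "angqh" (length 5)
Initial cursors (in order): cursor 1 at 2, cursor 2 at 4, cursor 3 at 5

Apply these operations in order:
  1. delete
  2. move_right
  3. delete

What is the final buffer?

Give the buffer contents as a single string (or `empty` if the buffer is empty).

Answer: empty

Derivation:
After op 1 (delete): buffer="ag" (len 2), cursors c1@1 c2@2 c3@2, authorship ..
After op 2 (move_right): buffer="ag" (len 2), cursors c1@2 c2@2 c3@2, authorship ..
After op 3 (delete): buffer="" (len 0), cursors c1@0 c2@0 c3@0, authorship 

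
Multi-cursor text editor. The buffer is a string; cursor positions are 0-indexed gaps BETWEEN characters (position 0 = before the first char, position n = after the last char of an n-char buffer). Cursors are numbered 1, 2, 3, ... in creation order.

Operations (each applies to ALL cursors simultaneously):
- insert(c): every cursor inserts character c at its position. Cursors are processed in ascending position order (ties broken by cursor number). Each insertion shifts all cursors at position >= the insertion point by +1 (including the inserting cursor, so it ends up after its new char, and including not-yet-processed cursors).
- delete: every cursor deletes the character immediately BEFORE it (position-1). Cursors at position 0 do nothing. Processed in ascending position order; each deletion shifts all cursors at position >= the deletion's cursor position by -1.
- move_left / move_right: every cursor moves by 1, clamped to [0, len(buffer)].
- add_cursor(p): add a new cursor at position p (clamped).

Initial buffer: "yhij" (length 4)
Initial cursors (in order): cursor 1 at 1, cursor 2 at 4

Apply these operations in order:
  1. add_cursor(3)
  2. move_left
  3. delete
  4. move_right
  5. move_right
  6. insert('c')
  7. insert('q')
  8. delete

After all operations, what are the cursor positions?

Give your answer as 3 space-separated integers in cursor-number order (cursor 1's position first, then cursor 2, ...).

Answer: 5 5 5

Derivation:
After op 1 (add_cursor(3)): buffer="yhij" (len 4), cursors c1@1 c3@3 c2@4, authorship ....
After op 2 (move_left): buffer="yhij" (len 4), cursors c1@0 c3@2 c2@3, authorship ....
After op 3 (delete): buffer="yj" (len 2), cursors c1@0 c2@1 c3@1, authorship ..
After op 4 (move_right): buffer="yj" (len 2), cursors c1@1 c2@2 c3@2, authorship ..
After op 5 (move_right): buffer="yj" (len 2), cursors c1@2 c2@2 c3@2, authorship ..
After op 6 (insert('c')): buffer="yjccc" (len 5), cursors c1@5 c2@5 c3@5, authorship ..123
After op 7 (insert('q')): buffer="yjcccqqq" (len 8), cursors c1@8 c2@8 c3@8, authorship ..123123
After op 8 (delete): buffer="yjccc" (len 5), cursors c1@5 c2@5 c3@5, authorship ..123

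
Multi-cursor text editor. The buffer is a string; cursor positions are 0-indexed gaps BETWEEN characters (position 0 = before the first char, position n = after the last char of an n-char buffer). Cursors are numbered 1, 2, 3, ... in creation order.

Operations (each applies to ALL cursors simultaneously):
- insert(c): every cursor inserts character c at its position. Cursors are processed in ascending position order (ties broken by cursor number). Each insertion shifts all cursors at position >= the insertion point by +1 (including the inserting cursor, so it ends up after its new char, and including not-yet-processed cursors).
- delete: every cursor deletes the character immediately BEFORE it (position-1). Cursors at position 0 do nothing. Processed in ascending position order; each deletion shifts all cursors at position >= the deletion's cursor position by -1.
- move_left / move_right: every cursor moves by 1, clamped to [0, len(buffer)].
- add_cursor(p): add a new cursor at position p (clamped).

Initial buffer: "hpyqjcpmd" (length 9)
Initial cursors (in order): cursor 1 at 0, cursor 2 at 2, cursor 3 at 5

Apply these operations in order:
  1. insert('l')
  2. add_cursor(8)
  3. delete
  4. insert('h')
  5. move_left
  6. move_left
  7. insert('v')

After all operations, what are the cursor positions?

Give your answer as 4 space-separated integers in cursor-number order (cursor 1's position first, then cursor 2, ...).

Answer: 1 4 10 10

Derivation:
After op 1 (insert('l')): buffer="lhplyqjlcpmd" (len 12), cursors c1@1 c2@4 c3@8, authorship 1..2...3....
After op 2 (add_cursor(8)): buffer="lhplyqjlcpmd" (len 12), cursors c1@1 c2@4 c3@8 c4@8, authorship 1..2...3....
After op 3 (delete): buffer="hpyqcpmd" (len 8), cursors c1@0 c2@2 c3@4 c4@4, authorship ........
After op 4 (insert('h')): buffer="hhphyqhhcpmd" (len 12), cursors c1@1 c2@4 c3@8 c4@8, authorship 1..2..34....
After op 5 (move_left): buffer="hhphyqhhcpmd" (len 12), cursors c1@0 c2@3 c3@7 c4@7, authorship 1..2..34....
After op 6 (move_left): buffer="hhphyqhhcpmd" (len 12), cursors c1@0 c2@2 c3@6 c4@6, authorship 1..2..34....
After op 7 (insert('v')): buffer="vhhvphyqvvhhcpmd" (len 16), cursors c1@1 c2@4 c3@10 c4@10, authorship 11.2.2..3434....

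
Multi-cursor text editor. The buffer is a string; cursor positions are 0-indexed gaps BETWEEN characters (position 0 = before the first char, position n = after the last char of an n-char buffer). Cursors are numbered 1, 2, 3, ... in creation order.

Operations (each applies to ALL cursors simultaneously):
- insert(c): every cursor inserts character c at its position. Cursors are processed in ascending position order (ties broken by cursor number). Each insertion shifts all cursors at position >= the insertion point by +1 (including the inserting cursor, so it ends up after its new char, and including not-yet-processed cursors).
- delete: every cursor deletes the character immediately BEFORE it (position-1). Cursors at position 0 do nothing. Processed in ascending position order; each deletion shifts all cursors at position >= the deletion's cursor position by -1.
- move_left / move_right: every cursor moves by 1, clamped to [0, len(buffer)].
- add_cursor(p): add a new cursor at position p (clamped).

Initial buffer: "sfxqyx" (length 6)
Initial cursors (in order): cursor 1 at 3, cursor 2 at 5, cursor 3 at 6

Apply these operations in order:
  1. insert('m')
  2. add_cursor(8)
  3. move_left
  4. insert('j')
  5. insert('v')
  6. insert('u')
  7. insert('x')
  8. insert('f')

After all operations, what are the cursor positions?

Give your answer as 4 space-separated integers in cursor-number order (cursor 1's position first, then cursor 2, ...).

After op 1 (insert('m')): buffer="sfxmqymxm" (len 9), cursors c1@4 c2@7 c3@9, authorship ...1..2.3
After op 2 (add_cursor(8)): buffer="sfxmqymxm" (len 9), cursors c1@4 c2@7 c4@8 c3@9, authorship ...1..2.3
After op 3 (move_left): buffer="sfxmqymxm" (len 9), cursors c1@3 c2@6 c4@7 c3@8, authorship ...1..2.3
After op 4 (insert('j')): buffer="sfxjmqyjmjxjm" (len 13), cursors c1@4 c2@8 c4@10 c3@12, authorship ...11..224.33
After op 5 (insert('v')): buffer="sfxjvmqyjvmjvxjvm" (len 17), cursors c1@5 c2@10 c4@13 c3@16, authorship ...111..22244.333
After op 6 (insert('u')): buffer="sfxjvumqyjvumjvuxjvum" (len 21), cursors c1@6 c2@12 c4@16 c3@20, authorship ...1111..2222444.3333
After op 7 (insert('x')): buffer="sfxjvuxmqyjvuxmjvuxxjvuxm" (len 25), cursors c1@7 c2@14 c4@19 c3@24, authorship ...11111..222224444.33333
After op 8 (insert('f')): buffer="sfxjvuxfmqyjvuxfmjvuxfxjvuxfm" (len 29), cursors c1@8 c2@16 c4@22 c3@28, authorship ...111111..22222244444.333333

Answer: 8 16 28 22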